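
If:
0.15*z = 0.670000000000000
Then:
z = 4.47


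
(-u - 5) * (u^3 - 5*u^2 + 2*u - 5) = -u^4 + 23*u^2 - 5*u + 25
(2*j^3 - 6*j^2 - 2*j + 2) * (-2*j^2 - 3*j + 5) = -4*j^5 + 6*j^4 + 32*j^3 - 28*j^2 - 16*j + 10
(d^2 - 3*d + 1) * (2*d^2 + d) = 2*d^4 - 5*d^3 - d^2 + d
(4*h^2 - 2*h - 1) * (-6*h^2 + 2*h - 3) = -24*h^4 + 20*h^3 - 10*h^2 + 4*h + 3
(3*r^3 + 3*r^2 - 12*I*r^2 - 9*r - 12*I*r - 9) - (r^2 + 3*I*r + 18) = 3*r^3 + 2*r^2 - 12*I*r^2 - 9*r - 15*I*r - 27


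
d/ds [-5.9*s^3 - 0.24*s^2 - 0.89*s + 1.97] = -17.7*s^2 - 0.48*s - 0.89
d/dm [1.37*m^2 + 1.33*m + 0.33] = 2.74*m + 1.33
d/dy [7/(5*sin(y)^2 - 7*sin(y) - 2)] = 7*(7 - 10*sin(y))*cos(y)/(-5*sin(y)^2 + 7*sin(y) + 2)^2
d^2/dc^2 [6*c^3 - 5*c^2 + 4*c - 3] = 36*c - 10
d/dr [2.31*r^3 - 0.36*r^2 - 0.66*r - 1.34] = 6.93*r^2 - 0.72*r - 0.66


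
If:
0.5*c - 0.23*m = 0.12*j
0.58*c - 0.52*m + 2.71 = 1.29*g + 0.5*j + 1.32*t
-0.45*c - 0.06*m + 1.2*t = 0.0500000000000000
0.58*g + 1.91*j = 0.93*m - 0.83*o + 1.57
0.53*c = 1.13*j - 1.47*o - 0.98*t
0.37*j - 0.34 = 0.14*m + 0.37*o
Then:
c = 2.84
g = -1.03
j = 3.13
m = 4.54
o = 0.49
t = 1.33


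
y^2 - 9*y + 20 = (y - 5)*(y - 4)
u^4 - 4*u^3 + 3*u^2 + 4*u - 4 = (u - 2)^2*(u - 1)*(u + 1)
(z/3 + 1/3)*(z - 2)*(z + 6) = z^3/3 + 5*z^2/3 - 8*z/3 - 4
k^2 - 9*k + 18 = (k - 6)*(k - 3)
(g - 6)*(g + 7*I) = g^2 - 6*g + 7*I*g - 42*I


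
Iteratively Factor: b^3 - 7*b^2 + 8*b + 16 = (b - 4)*(b^2 - 3*b - 4) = (b - 4)^2*(b + 1)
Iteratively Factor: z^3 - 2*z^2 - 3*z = (z + 1)*(z^2 - 3*z) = z*(z + 1)*(z - 3)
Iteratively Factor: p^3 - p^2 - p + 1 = (p - 1)*(p^2 - 1) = (p - 1)*(p + 1)*(p - 1)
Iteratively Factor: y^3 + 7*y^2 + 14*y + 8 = (y + 2)*(y^2 + 5*y + 4) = (y + 2)*(y + 4)*(y + 1)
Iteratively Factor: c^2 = (c)*(c)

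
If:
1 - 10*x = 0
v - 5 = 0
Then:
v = 5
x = 1/10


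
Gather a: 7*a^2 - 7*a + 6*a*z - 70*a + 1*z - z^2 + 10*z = 7*a^2 + a*(6*z - 77) - z^2 + 11*z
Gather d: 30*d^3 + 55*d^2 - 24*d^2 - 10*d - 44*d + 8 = 30*d^3 + 31*d^2 - 54*d + 8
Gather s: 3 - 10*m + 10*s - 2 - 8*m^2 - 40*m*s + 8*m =-8*m^2 - 2*m + s*(10 - 40*m) + 1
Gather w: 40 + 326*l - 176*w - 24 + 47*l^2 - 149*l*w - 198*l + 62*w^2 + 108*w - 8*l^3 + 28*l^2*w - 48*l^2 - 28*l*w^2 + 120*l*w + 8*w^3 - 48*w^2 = -8*l^3 - l^2 + 128*l + 8*w^3 + w^2*(14 - 28*l) + w*(28*l^2 - 29*l - 68) + 16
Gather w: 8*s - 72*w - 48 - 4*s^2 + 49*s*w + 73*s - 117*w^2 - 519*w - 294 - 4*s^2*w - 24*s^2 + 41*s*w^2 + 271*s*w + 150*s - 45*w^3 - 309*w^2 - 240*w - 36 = -28*s^2 + 231*s - 45*w^3 + w^2*(41*s - 426) + w*(-4*s^2 + 320*s - 831) - 378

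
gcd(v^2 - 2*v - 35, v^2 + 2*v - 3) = 1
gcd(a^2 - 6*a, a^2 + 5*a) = a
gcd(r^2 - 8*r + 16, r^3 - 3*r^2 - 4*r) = r - 4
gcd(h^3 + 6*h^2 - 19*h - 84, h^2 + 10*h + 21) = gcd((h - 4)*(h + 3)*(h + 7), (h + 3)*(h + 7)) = h^2 + 10*h + 21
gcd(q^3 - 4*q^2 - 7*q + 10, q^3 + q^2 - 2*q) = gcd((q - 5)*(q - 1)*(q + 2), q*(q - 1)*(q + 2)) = q^2 + q - 2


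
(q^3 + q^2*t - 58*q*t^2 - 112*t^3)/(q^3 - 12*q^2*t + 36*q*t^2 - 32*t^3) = (q^2 + 9*q*t + 14*t^2)/(q^2 - 4*q*t + 4*t^2)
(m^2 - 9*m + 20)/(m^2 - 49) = (m^2 - 9*m + 20)/(m^2 - 49)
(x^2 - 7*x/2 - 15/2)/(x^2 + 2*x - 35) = (x + 3/2)/(x + 7)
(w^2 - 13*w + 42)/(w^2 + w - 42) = (w - 7)/(w + 7)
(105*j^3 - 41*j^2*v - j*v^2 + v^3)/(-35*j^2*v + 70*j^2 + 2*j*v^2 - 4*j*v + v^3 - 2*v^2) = (-3*j + v)/(v - 2)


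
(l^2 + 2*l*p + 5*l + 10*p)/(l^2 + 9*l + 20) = (l + 2*p)/(l + 4)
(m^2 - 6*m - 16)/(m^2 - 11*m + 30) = (m^2 - 6*m - 16)/(m^2 - 11*m + 30)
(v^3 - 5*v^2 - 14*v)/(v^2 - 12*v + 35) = v*(v + 2)/(v - 5)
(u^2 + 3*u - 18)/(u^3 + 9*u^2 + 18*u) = (u - 3)/(u*(u + 3))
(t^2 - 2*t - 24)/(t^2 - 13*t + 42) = (t + 4)/(t - 7)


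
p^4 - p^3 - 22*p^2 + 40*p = p*(p - 4)*(p - 2)*(p + 5)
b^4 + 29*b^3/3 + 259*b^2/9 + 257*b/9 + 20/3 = (b + 1/3)*(b + 4/3)*(b + 3)*(b + 5)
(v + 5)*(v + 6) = v^2 + 11*v + 30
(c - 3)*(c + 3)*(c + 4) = c^3 + 4*c^2 - 9*c - 36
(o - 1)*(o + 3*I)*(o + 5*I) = o^3 - o^2 + 8*I*o^2 - 15*o - 8*I*o + 15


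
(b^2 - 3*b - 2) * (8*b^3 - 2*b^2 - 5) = 8*b^5 - 26*b^4 - 10*b^3 - b^2 + 15*b + 10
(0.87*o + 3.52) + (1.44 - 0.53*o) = 0.34*o + 4.96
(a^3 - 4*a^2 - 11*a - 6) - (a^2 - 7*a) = a^3 - 5*a^2 - 4*a - 6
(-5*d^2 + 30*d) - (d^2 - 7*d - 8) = -6*d^2 + 37*d + 8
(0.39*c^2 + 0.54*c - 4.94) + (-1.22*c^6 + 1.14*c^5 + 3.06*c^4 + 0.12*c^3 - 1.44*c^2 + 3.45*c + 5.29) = -1.22*c^6 + 1.14*c^5 + 3.06*c^4 + 0.12*c^3 - 1.05*c^2 + 3.99*c + 0.35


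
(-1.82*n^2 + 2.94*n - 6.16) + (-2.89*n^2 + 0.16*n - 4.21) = -4.71*n^2 + 3.1*n - 10.37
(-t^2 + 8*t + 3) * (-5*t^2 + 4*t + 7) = 5*t^4 - 44*t^3 + 10*t^2 + 68*t + 21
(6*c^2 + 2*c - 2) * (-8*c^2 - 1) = -48*c^4 - 16*c^3 + 10*c^2 - 2*c + 2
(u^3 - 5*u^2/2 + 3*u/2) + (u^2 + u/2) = u^3 - 3*u^2/2 + 2*u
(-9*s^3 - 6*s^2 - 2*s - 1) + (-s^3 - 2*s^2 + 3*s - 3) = -10*s^3 - 8*s^2 + s - 4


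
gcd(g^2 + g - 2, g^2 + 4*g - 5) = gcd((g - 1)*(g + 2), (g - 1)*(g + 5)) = g - 1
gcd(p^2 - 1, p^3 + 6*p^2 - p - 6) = p^2 - 1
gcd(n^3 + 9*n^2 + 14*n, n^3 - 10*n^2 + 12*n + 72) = n + 2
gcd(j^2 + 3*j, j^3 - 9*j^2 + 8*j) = j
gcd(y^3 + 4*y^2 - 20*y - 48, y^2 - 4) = y + 2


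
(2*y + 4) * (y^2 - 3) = 2*y^3 + 4*y^2 - 6*y - 12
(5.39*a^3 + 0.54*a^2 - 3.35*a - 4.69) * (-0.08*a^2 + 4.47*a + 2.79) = -0.4312*a^5 + 24.0501*a^4 + 17.7199*a^3 - 13.0927*a^2 - 30.3108*a - 13.0851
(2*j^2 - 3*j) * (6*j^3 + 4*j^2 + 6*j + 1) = 12*j^5 - 10*j^4 - 16*j^2 - 3*j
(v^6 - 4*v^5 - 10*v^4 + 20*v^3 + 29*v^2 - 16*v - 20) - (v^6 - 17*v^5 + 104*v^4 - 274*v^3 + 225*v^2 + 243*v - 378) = 13*v^5 - 114*v^4 + 294*v^3 - 196*v^2 - 259*v + 358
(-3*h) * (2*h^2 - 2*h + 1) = -6*h^3 + 6*h^2 - 3*h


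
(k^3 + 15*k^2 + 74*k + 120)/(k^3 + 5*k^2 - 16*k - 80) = (k + 6)/(k - 4)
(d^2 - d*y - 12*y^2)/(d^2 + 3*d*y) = (d - 4*y)/d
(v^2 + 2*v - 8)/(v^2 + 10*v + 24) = (v - 2)/(v + 6)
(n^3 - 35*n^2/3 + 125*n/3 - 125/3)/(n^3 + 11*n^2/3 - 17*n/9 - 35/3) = 3*(n^2 - 10*n + 25)/(3*n^2 + 16*n + 21)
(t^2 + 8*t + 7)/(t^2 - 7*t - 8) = (t + 7)/(t - 8)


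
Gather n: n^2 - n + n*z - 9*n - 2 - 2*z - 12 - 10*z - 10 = n^2 + n*(z - 10) - 12*z - 24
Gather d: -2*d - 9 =-2*d - 9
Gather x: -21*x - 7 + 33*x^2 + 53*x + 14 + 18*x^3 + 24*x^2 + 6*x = 18*x^3 + 57*x^2 + 38*x + 7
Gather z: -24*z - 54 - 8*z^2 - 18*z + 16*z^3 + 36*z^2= 16*z^3 + 28*z^2 - 42*z - 54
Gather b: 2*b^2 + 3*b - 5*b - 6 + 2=2*b^2 - 2*b - 4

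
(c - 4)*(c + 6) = c^2 + 2*c - 24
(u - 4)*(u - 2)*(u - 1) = u^3 - 7*u^2 + 14*u - 8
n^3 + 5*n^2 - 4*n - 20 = (n - 2)*(n + 2)*(n + 5)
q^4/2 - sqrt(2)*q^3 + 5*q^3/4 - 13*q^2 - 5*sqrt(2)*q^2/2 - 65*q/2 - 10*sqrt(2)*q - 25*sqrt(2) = (q/2 + sqrt(2)/2)*(q + 5/2)*(q - 5*sqrt(2))*(q + 2*sqrt(2))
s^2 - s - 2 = (s - 2)*(s + 1)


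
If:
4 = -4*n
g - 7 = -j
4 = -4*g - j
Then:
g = -11/3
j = 32/3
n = -1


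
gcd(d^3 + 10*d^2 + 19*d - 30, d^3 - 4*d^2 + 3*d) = d - 1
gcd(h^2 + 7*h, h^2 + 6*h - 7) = h + 7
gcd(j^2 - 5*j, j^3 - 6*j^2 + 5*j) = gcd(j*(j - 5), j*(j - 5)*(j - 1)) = j^2 - 5*j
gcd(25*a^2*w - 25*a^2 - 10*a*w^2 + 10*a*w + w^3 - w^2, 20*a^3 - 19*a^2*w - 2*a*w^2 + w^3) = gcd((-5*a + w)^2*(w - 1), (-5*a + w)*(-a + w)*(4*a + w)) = -5*a + w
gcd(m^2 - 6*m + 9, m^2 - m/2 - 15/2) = m - 3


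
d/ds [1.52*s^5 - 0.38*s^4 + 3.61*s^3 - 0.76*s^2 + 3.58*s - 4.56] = 7.6*s^4 - 1.52*s^3 + 10.83*s^2 - 1.52*s + 3.58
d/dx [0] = 0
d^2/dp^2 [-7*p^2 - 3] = -14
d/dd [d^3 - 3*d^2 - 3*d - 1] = 3*d^2 - 6*d - 3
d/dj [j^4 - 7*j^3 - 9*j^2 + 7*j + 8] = 4*j^3 - 21*j^2 - 18*j + 7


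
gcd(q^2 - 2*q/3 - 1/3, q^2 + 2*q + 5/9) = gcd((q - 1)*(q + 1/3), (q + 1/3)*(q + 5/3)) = q + 1/3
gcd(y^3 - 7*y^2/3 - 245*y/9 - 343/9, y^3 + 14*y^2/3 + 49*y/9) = y^2 + 14*y/3 + 49/9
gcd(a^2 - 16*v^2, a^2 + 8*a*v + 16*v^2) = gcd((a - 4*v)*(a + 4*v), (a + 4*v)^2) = a + 4*v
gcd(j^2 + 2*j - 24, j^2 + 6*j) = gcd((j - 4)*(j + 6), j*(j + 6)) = j + 6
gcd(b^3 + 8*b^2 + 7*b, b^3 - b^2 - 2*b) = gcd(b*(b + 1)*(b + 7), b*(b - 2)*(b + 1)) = b^2 + b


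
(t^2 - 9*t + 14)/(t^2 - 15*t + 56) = (t - 2)/(t - 8)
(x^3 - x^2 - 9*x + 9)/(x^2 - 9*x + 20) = (x^3 - x^2 - 9*x + 9)/(x^2 - 9*x + 20)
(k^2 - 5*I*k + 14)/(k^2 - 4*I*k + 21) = (k + 2*I)/(k + 3*I)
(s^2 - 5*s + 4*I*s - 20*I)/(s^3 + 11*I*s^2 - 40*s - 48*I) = (s - 5)/(s^2 + 7*I*s - 12)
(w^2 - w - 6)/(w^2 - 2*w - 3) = (w + 2)/(w + 1)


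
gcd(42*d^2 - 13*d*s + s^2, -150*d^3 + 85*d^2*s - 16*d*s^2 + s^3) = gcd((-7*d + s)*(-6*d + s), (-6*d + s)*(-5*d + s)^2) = -6*d + s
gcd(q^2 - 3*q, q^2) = q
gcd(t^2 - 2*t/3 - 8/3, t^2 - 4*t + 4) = t - 2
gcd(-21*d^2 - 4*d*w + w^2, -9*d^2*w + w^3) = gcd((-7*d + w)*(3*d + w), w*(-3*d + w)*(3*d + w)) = 3*d + w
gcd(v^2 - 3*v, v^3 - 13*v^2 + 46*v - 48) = v - 3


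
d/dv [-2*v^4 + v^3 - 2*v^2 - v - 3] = -8*v^3 + 3*v^2 - 4*v - 1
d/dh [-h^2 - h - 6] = -2*h - 1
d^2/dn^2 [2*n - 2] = 0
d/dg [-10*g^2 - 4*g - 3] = -20*g - 4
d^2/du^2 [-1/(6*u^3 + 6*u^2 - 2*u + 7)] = 4*(3*(3*u + 1)*(6*u^3 + 6*u^2 - 2*u + 7) - 2*(9*u^2 + 6*u - 1)^2)/(6*u^3 + 6*u^2 - 2*u + 7)^3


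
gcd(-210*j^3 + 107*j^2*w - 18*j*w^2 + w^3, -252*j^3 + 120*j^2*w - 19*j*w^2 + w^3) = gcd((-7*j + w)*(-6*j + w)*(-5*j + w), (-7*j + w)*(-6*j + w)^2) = 42*j^2 - 13*j*w + w^2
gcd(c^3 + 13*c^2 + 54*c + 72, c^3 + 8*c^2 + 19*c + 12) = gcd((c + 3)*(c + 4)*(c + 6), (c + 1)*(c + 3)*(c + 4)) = c^2 + 7*c + 12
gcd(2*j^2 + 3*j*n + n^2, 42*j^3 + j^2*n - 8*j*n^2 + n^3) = 2*j + n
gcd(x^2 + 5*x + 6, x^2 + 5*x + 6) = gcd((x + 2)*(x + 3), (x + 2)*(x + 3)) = x^2 + 5*x + 6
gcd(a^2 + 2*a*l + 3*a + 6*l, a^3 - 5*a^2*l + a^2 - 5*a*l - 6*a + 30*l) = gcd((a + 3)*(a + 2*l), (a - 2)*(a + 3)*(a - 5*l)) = a + 3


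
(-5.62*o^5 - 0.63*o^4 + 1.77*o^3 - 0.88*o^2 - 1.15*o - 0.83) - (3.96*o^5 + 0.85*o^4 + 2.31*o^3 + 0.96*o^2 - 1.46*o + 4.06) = -9.58*o^5 - 1.48*o^4 - 0.54*o^3 - 1.84*o^2 + 0.31*o - 4.89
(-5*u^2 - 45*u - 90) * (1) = -5*u^2 - 45*u - 90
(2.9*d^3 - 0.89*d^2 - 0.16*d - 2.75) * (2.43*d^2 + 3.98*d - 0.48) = 7.047*d^5 + 9.3793*d^4 - 5.323*d^3 - 6.8921*d^2 - 10.8682*d + 1.32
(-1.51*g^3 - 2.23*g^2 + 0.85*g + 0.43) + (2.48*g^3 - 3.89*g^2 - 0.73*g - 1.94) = 0.97*g^3 - 6.12*g^2 + 0.12*g - 1.51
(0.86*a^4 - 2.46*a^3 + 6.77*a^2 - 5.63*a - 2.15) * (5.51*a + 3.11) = 4.7386*a^5 - 10.88*a^4 + 29.6521*a^3 - 9.9666*a^2 - 29.3558*a - 6.6865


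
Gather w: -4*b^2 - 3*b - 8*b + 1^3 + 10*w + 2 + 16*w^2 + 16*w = -4*b^2 - 11*b + 16*w^2 + 26*w + 3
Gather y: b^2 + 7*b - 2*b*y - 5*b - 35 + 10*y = b^2 + 2*b + y*(10 - 2*b) - 35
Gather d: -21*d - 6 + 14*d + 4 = -7*d - 2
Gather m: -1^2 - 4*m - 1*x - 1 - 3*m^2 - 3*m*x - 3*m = -3*m^2 + m*(-3*x - 7) - x - 2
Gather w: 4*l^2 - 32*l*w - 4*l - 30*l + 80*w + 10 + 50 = 4*l^2 - 34*l + w*(80 - 32*l) + 60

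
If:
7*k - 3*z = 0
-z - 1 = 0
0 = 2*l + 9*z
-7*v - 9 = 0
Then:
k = -3/7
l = 9/2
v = -9/7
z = -1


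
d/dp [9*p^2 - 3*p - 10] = 18*p - 3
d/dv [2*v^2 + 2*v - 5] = 4*v + 2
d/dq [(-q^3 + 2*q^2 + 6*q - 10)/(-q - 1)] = (2*q^3 + q^2 - 4*q - 16)/(q^2 + 2*q + 1)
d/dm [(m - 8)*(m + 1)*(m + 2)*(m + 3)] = 4*m^3 - 6*m^2 - 74*m - 82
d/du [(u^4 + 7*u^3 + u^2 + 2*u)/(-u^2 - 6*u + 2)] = (-2*u^5 - 25*u^4 - 76*u^3 + 38*u^2 + 4*u + 4)/(u^4 + 12*u^3 + 32*u^2 - 24*u + 4)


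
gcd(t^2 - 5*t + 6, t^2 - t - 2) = t - 2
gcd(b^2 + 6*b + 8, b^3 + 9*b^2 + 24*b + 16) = b + 4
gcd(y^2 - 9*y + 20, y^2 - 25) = y - 5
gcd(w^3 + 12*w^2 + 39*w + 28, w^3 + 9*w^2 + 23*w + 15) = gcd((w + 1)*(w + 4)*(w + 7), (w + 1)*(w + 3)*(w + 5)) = w + 1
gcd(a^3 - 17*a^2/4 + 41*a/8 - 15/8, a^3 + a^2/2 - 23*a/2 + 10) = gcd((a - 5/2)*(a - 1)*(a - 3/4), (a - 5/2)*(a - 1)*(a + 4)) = a^2 - 7*a/2 + 5/2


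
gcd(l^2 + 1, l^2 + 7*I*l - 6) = l + I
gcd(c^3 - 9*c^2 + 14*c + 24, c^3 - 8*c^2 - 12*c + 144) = c - 6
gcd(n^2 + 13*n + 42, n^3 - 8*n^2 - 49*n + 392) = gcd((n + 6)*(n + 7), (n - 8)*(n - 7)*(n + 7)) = n + 7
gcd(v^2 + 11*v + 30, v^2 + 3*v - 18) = v + 6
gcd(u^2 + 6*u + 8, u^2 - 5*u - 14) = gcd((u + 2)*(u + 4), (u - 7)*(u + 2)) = u + 2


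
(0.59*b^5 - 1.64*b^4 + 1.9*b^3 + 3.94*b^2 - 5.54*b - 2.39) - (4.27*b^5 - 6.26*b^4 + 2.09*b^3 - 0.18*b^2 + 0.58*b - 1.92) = -3.68*b^5 + 4.62*b^4 - 0.19*b^3 + 4.12*b^2 - 6.12*b - 0.47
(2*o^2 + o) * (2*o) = 4*o^3 + 2*o^2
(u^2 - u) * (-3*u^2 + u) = -3*u^4 + 4*u^3 - u^2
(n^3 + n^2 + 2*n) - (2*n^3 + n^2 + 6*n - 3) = -n^3 - 4*n + 3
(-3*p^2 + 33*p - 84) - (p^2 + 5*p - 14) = -4*p^2 + 28*p - 70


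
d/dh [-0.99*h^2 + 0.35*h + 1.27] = 0.35 - 1.98*h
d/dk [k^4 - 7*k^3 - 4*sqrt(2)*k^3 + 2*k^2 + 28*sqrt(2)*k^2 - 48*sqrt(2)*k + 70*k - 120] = 4*k^3 - 21*k^2 - 12*sqrt(2)*k^2 + 4*k + 56*sqrt(2)*k - 48*sqrt(2) + 70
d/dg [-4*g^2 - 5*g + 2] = -8*g - 5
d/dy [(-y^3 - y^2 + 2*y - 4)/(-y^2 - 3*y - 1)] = (y^4 + 6*y^3 + 8*y^2 - 6*y - 14)/(y^4 + 6*y^3 + 11*y^2 + 6*y + 1)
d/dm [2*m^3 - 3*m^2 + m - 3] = 6*m^2 - 6*m + 1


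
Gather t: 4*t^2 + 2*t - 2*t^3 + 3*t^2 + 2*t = -2*t^3 + 7*t^2 + 4*t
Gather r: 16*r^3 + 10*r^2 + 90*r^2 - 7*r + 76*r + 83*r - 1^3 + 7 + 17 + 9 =16*r^3 + 100*r^2 + 152*r + 32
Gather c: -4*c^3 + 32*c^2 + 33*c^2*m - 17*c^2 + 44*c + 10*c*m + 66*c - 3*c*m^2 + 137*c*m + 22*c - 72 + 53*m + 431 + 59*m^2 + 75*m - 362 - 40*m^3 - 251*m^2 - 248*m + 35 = -4*c^3 + c^2*(33*m + 15) + c*(-3*m^2 + 147*m + 132) - 40*m^3 - 192*m^2 - 120*m + 32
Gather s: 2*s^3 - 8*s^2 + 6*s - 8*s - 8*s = 2*s^3 - 8*s^2 - 10*s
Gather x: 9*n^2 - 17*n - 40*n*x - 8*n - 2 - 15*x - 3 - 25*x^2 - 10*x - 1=9*n^2 - 25*n - 25*x^2 + x*(-40*n - 25) - 6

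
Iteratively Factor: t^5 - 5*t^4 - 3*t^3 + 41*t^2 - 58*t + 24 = (t - 2)*(t^4 - 3*t^3 - 9*t^2 + 23*t - 12) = (t - 2)*(t - 1)*(t^3 - 2*t^2 - 11*t + 12) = (t - 2)*(t - 1)*(t + 3)*(t^2 - 5*t + 4) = (t - 2)*(t - 1)^2*(t + 3)*(t - 4)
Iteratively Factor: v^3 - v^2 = (v - 1)*(v^2) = v*(v - 1)*(v)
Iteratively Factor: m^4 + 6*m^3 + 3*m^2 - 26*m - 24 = (m + 4)*(m^3 + 2*m^2 - 5*m - 6) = (m + 1)*(m + 4)*(m^2 + m - 6) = (m + 1)*(m + 3)*(m + 4)*(m - 2)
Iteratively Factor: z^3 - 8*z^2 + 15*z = (z - 5)*(z^2 - 3*z) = (z - 5)*(z - 3)*(z)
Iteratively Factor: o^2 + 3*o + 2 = (o + 2)*(o + 1)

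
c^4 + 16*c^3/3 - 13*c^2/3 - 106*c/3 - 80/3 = (c - 8/3)*(c + 1)*(c + 2)*(c + 5)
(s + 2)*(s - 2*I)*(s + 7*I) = s^3 + 2*s^2 + 5*I*s^2 + 14*s + 10*I*s + 28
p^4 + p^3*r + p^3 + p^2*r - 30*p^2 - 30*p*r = p*(p - 5)*(p + 6)*(p + r)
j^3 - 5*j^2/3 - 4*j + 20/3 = (j - 2)*(j - 5/3)*(j + 2)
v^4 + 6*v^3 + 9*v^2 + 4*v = v*(v + 1)^2*(v + 4)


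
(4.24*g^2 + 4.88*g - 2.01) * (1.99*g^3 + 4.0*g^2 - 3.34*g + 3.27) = 8.4376*g^5 + 26.6712*g^4 + 1.3585*g^3 - 10.4744*g^2 + 22.671*g - 6.5727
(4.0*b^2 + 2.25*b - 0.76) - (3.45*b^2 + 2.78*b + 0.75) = 0.55*b^2 - 0.53*b - 1.51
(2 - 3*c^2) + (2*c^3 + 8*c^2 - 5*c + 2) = 2*c^3 + 5*c^2 - 5*c + 4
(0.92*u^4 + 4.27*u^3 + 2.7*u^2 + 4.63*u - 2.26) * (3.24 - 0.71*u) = -0.6532*u^5 - 0.0508999999999991*u^4 + 11.9178*u^3 + 5.4607*u^2 + 16.6058*u - 7.3224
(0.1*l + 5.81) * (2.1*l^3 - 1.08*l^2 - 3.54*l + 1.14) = 0.21*l^4 + 12.093*l^3 - 6.6288*l^2 - 20.4534*l + 6.6234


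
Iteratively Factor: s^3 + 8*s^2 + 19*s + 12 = (s + 3)*(s^2 + 5*s + 4) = (s + 3)*(s + 4)*(s + 1)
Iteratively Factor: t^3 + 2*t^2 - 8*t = (t - 2)*(t^2 + 4*t) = t*(t - 2)*(t + 4)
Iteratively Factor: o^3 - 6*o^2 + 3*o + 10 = (o + 1)*(o^2 - 7*o + 10) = (o - 2)*(o + 1)*(o - 5)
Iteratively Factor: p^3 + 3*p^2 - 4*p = (p - 1)*(p^2 + 4*p) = (p - 1)*(p + 4)*(p)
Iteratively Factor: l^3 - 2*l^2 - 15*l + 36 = (l + 4)*(l^2 - 6*l + 9) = (l - 3)*(l + 4)*(l - 3)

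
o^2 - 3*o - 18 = (o - 6)*(o + 3)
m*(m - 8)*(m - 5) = m^3 - 13*m^2 + 40*m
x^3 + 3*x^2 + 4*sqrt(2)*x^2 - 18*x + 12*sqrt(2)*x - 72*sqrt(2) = (x - 3)*(x + 6)*(x + 4*sqrt(2))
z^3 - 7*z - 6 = (z - 3)*(z + 1)*(z + 2)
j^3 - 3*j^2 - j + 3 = (j - 3)*(j - 1)*(j + 1)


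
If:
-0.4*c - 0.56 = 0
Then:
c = -1.40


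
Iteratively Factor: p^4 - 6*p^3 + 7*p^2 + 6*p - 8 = (p - 4)*(p^3 - 2*p^2 - p + 2) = (p - 4)*(p - 2)*(p^2 - 1) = (p - 4)*(p - 2)*(p + 1)*(p - 1)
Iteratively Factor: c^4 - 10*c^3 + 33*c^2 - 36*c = (c - 3)*(c^3 - 7*c^2 + 12*c) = c*(c - 3)*(c^2 - 7*c + 12) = c*(c - 3)^2*(c - 4)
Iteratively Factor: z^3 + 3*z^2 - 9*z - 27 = (z + 3)*(z^2 - 9) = (z + 3)^2*(z - 3)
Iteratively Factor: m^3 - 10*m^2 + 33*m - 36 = (m - 3)*(m^2 - 7*m + 12) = (m - 3)^2*(m - 4)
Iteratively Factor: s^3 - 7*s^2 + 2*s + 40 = (s - 4)*(s^2 - 3*s - 10) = (s - 4)*(s + 2)*(s - 5)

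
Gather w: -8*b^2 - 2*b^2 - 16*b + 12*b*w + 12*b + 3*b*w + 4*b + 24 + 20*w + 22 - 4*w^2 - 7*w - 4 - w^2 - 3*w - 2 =-10*b^2 - 5*w^2 + w*(15*b + 10) + 40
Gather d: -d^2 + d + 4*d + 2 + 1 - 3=-d^2 + 5*d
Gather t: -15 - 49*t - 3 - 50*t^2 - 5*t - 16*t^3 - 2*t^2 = -16*t^3 - 52*t^2 - 54*t - 18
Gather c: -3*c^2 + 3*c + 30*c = -3*c^2 + 33*c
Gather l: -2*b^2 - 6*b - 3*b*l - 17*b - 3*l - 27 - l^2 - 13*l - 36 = -2*b^2 - 23*b - l^2 + l*(-3*b - 16) - 63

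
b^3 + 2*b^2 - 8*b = b*(b - 2)*(b + 4)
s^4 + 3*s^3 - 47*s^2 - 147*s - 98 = (s - 7)*(s + 1)*(s + 2)*(s + 7)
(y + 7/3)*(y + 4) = y^2 + 19*y/3 + 28/3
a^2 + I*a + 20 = (a - 4*I)*(a + 5*I)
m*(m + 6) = m^2 + 6*m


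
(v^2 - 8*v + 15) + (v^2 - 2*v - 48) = 2*v^2 - 10*v - 33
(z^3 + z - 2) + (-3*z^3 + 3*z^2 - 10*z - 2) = -2*z^3 + 3*z^2 - 9*z - 4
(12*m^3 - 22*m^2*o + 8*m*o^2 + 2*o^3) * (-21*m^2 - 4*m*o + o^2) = -252*m^5 + 414*m^4*o - 68*m^3*o^2 - 96*m^2*o^3 + 2*o^5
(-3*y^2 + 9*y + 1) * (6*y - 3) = -18*y^3 + 63*y^2 - 21*y - 3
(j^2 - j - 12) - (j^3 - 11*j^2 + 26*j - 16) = -j^3 + 12*j^2 - 27*j + 4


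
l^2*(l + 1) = l^3 + l^2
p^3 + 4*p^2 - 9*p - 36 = (p - 3)*(p + 3)*(p + 4)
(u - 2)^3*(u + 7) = u^4 + u^3 - 30*u^2 + 76*u - 56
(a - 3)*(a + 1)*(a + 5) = a^3 + 3*a^2 - 13*a - 15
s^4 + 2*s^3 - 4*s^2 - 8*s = s*(s - 2)*(s + 2)^2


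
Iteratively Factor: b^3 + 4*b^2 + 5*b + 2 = (b + 1)*(b^2 + 3*b + 2) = (b + 1)*(b + 2)*(b + 1)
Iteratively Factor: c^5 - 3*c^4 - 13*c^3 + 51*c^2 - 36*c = (c - 3)*(c^4 - 13*c^2 + 12*c) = c*(c - 3)*(c^3 - 13*c + 12) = c*(c - 3)^2*(c^2 + 3*c - 4) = c*(c - 3)^2*(c - 1)*(c + 4)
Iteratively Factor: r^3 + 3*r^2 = (r + 3)*(r^2) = r*(r + 3)*(r)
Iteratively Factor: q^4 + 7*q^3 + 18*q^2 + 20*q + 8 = (q + 2)*(q^3 + 5*q^2 + 8*q + 4) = (q + 2)^2*(q^2 + 3*q + 2) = (q + 2)^3*(q + 1)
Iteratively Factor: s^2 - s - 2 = (s - 2)*(s + 1)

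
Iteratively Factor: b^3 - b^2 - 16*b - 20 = (b + 2)*(b^2 - 3*b - 10) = (b - 5)*(b + 2)*(b + 2)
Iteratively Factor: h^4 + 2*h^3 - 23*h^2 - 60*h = (h + 4)*(h^3 - 2*h^2 - 15*h) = (h + 3)*(h + 4)*(h^2 - 5*h) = h*(h + 3)*(h + 4)*(h - 5)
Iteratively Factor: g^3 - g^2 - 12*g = (g - 4)*(g^2 + 3*g) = g*(g - 4)*(g + 3)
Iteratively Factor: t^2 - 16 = (t - 4)*(t + 4)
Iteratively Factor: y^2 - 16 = (y + 4)*(y - 4)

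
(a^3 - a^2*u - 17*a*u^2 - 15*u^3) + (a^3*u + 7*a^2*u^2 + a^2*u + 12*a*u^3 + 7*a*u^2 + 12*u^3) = a^3*u + a^3 + 7*a^2*u^2 + 12*a*u^3 - 10*a*u^2 - 3*u^3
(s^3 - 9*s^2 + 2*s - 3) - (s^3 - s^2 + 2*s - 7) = 4 - 8*s^2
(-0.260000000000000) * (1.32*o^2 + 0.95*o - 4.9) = -0.3432*o^2 - 0.247*o + 1.274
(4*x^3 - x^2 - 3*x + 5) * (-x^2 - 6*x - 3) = -4*x^5 - 23*x^4 - 3*x^3 + 16*x^2 - 21*x - 15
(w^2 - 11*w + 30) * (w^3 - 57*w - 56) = w^5 - 11*w^4 - 27*w^3 + 571*w^2 - 1094*w - 1680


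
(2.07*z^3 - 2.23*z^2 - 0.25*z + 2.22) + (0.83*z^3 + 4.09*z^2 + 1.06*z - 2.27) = 2.9*z^3 + 1.86*z^2 + 0.81*z - 0.0499999999999998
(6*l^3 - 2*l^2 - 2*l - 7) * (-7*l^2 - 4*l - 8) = -42*l^5 - 10*l^4 - 26*l^3 + 73*l^2 + 44*l + 56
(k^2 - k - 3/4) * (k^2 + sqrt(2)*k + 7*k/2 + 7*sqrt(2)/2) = k^4 + sqrt(2)*k^3 + 5*k^3/2 - 17*k^2/4 + 5*sqrt(2)*k^2/2 - 17*sqrt(2)*k/4 - 21*k/8 - 21*sqrt(2)/8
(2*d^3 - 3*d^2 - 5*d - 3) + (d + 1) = 2*d^3 - 3*d^2 - 4*d - 2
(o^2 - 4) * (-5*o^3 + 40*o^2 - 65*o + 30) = -5*o^5 + 40*o^4 - 45*o^3 - 130*o^2 + 260*o - 120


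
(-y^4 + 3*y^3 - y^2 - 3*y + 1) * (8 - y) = y^5 - 11*y^4 + 25*y^3 - 5*y^2 - 25*y + 8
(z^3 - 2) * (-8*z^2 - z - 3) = -8*z^5 - z^4 - 3*z^3 + 16*z^2 + 2*z + 6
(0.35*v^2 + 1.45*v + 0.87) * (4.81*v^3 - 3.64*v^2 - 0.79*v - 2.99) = 1.6835*v^5 + 5.7005*v^4 - 1.3698*v^3 - 5.3588*v^2 - 5.0228*v - 2.6013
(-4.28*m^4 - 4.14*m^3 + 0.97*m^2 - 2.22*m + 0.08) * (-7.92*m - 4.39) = 33.8976*m^5 + 51.578*m^4 + 10.4922*m^3 + 13.3241*m^2 + 9.1122*m - 0.3512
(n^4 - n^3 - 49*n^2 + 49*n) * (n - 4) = n^5 - 5*n^4 - 45*n^3 + 245*n^2 - 196*n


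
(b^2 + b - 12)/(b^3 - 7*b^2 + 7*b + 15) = (b + 4)/(b^2 - 4*b - 5)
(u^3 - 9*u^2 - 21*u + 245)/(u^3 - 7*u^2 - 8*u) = (-u^3 + 9*u^2 + 21*u - 245)/(u*(-u^2 + 7*u + 8))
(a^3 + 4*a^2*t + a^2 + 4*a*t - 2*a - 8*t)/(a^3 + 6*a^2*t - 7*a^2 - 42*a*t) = (a^3 + 4*a^2*t + a^2 + 4*a*t - 2*a - 8*t)/(a*(a^2 + 6*a*t - 7*a - 42*t))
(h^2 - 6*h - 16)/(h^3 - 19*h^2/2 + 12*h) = 2*(h + 2)/(h*(2*h - 3))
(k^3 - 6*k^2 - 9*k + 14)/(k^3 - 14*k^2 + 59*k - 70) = (k^2 + k - 2)/(k^2 - 7*k + 10)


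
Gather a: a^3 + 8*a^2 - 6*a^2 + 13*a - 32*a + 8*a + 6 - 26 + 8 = a^3 + 2*a^2 - 11*a - 12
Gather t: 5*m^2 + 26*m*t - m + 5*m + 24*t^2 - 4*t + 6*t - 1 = 5*m^2 + 4*m + 24*t^2 + t*(26*m + 2) - 1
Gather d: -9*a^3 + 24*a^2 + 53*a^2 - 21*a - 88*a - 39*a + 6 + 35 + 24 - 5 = -9*a^3 + 77*a^2 - 148*a + 60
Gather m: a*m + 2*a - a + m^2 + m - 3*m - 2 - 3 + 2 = a + m^2 + m*(a - 2) - 3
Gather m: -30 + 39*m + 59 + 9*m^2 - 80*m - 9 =9*m^2 - 41*m + 20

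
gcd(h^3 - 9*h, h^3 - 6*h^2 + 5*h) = h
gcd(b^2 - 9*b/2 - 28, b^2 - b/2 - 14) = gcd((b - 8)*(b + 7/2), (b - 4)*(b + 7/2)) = b + 7/2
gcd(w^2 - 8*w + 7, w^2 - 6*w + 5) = w - 1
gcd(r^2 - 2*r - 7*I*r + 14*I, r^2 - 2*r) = r - 2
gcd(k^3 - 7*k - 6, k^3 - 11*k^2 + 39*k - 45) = k - 3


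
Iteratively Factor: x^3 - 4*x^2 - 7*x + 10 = (x - 1)*(x^2 - 3*x - 10) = (x - 5)*(x - 1)*(x + 2)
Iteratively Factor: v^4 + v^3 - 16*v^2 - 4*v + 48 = (v + 2)*(v^3 - v^2 - 14*v + 24) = (v - 3)*(v + 2)*(v^2 + 2*v - 8) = (v - 3)*(v + 2)*(v + 4)*(v - 2)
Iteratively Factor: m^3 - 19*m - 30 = (m - 5)*(m^2 + 5*m + 6) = (m - 5)*(m + 2)*(m + 3)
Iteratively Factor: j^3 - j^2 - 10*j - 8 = (j + 2)*(j^2 - 3*j - 4) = (j - 4)*(j + 2)*(j + 1)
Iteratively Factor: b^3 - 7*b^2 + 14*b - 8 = (b - 4)*(b^2 - 3*b + 2) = (b - 4)*(b - 2)*(b - 1)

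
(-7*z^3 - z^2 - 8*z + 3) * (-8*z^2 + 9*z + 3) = 56*z^5 - 55*z^4 + 34*z^3 - 99*z^2 + 3*z + 9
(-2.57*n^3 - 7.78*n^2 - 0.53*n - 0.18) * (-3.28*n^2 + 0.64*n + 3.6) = 8.4296*n^5 + 23.8736*n^4 - 12.4928*n^3 - 27.7568*n^2 - 2.0232*n - 0.648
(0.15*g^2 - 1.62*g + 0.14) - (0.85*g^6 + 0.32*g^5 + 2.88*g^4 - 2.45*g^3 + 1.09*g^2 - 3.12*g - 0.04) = -0.85*g^6 - 0.32*g^5 - 2.88*g^4 + 2.45*g^3 - 0.94*g^2 + 1.5*g + 0.18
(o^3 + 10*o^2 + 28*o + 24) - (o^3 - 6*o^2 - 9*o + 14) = 16*o^2 + 37*o + 10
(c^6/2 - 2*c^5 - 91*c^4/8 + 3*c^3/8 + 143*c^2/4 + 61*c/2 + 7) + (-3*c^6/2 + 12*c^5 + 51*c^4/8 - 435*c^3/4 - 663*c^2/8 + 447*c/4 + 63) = -c^6 + 10*c^5 - 5*c^4 - 867*c^3/8 - 377*c^2/8 + 569*c/4 + 70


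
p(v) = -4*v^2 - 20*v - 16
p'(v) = -8*v - 20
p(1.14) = -44.00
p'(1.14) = -29.12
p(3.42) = -131.19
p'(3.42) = -47.36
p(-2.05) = 8.19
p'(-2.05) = -3.60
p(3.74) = -146.75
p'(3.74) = -49.92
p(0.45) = -25.81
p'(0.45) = -23.60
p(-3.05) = 7.79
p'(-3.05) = 4.40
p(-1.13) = 1.49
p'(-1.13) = -10.96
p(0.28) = -21.91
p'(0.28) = -22.24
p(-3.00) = 8.00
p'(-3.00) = 4.00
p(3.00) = -112.00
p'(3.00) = -44.00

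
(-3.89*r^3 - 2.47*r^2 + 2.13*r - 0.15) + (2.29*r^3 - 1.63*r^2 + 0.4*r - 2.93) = -1.6*r^3 - 4.1*r^2 + 2.53*r - 3.08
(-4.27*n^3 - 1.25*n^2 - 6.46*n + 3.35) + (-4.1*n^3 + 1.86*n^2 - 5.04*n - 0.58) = -8.37*n^3 + 0.61*n^2 - 11.5*n + 2.77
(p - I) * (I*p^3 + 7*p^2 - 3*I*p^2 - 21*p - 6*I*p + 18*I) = I*p^4 + 8*p^3 - 3*I*p^3 - 24*p^2 - 13*I*p^2 - 6*p + 39*I*p + 18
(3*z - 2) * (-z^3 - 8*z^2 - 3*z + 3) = -3*z^4 - 22*z^3 + 7*z^2 + 15*z - 6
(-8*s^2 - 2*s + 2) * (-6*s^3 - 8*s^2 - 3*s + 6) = 48*s^5 + 76*s^4 + 28*s^3 - 58*s^2 - 18*s + 12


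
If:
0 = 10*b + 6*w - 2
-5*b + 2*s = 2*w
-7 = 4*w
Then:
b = 5/4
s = 11/8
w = -7/4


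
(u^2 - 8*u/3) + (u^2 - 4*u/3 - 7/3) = 2*u^2 - 4*u - 7/3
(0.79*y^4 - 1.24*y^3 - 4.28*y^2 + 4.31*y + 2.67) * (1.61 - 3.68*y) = -2.9072*y^5 + 5.8351*y^4 + 13.754*y^3 - 22.7516*y^2 - 2.8865*y + 4.2987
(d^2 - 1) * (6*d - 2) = 6*d^3 - 2*d^2 - 6*d + 2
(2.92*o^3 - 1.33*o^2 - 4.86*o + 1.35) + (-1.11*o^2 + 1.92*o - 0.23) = 2.92*o^3 - 2.44*o^2 - 2.94*o + 1.12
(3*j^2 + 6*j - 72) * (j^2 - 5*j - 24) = 3*j^4 - 9*j^3 - 174*j^2 + 216*j + 1728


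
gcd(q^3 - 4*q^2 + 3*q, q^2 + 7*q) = q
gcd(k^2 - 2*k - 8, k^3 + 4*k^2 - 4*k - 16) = k + 2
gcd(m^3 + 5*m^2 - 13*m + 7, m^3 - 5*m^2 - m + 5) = m - 1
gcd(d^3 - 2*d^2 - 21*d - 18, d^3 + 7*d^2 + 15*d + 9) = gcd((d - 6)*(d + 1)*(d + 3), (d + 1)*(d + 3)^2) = d^2 + 4*d + 3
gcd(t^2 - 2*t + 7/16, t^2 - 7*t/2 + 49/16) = t - 7/4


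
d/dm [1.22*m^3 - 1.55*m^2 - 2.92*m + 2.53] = 3.66*m^2 - 3.1*m - 2.92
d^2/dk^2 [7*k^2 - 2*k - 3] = 14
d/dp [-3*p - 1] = -3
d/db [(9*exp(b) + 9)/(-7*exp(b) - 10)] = -27*exp(b)/(7*exp(b) + 10)^2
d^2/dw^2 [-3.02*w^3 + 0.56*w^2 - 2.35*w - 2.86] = 1.12 - 18.12*w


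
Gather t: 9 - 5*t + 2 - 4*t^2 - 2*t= -4*t^2 - 7*t + 11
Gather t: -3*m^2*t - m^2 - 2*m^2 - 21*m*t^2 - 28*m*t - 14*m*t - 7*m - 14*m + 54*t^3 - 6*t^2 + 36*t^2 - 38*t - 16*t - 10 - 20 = -3*m^2 - 21*m + 54*t^3 + t^2*(30 - 21*m) + t*(-3*m^2 - 42*m - 54) - 30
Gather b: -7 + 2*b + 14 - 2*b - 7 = 0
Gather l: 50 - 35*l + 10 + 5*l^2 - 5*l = 5*l^2 - 40*l + 60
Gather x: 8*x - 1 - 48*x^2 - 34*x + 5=-48*x^2 - 26*x + 4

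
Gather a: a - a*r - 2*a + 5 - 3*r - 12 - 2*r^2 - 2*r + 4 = a*(-r - 1) - 2*r^2 - 5*r - 3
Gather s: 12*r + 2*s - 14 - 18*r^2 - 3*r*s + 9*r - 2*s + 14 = -18*r^2 - 3*r*s + 21*r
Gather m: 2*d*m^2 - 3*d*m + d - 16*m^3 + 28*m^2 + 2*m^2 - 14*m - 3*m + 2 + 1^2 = d - 16*m^3 + m^2*(2*d + 30) + m*(-3*d - 17) + 3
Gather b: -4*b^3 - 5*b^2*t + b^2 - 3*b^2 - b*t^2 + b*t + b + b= -4*b^3 + b^2*(-5*t - 2) + b*(-t^2 + t + 2)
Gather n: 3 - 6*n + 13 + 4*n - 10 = 6 - 2*n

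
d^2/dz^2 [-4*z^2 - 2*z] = -8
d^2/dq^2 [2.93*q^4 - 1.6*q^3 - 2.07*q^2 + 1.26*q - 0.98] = 35.16*q^2 - 9.6*q - 4.14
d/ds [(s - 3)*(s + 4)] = 2*s + 1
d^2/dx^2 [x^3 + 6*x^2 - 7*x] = 6*x + 12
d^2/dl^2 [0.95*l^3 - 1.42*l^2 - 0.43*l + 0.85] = 5.7*l - 2.84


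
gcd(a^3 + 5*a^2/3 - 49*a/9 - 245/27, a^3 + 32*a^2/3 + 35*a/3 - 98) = a - 7/3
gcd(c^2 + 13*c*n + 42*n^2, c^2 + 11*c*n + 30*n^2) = c + 6*n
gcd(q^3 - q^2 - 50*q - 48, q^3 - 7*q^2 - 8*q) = q^2 - 7*q - 8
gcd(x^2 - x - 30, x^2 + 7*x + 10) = x + 5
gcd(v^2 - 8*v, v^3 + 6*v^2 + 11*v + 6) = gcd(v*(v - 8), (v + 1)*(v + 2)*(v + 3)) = 1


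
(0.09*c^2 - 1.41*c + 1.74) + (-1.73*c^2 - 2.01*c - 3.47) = -1.64*c^2 - 3.42*c - 1.73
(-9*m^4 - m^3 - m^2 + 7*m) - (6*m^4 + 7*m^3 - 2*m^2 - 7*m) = -15*m^4 - 8*m^3 + m^2 + 14*m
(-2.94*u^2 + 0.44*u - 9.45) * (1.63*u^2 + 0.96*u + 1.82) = -4.7922*u^4 - 2.1052*u^3 - 20.3319*u^2 - 8.2712*u - 17.199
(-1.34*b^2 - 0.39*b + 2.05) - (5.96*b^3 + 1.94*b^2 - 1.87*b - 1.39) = -5.96*b^3 - 3.28*b^2 + 1.48*b + 3.44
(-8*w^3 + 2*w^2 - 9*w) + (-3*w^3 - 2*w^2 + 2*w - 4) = -11*w^3 - 7*w - 4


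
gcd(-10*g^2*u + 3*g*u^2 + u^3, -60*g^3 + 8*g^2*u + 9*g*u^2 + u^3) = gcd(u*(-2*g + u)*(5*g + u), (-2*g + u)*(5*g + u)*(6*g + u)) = -10*g^2 + 3*g*u + u^2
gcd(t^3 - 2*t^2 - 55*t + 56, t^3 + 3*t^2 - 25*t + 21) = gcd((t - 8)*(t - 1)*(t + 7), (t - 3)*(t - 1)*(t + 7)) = t^2 + 6*t - 7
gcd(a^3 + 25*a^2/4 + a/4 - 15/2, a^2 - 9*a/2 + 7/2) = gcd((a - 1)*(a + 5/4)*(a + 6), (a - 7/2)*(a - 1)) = a - 1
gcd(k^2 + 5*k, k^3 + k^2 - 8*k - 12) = 1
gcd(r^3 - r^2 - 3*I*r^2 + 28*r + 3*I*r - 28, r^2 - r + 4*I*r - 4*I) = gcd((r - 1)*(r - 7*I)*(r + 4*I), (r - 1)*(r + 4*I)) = r^2 + r*(-1 + 4*I) - 4*I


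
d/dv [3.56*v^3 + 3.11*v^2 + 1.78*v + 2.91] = 10.68*v^2 + 6.22*v + 1.78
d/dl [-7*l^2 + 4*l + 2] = 4 - 14*l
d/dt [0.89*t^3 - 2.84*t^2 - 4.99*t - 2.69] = 2.67*t^2 - 5.68*t - 4.99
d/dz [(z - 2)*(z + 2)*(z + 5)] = 3*z^2 + 10*z - 4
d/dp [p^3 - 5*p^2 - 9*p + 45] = 3*p^2 - 10*p - 9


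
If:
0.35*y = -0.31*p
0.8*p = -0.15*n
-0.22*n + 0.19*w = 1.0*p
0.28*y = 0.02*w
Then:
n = 0.00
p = 0.00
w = 0.00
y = 0.00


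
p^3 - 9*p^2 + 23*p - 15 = (p - 5)*(p - 3)*(p - 1)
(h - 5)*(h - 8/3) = h^2 - 23*h/3 + 40/3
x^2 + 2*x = x*(x + 2)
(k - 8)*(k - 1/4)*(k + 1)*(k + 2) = k^4 - 21*k^3/4 - 83*k^2/4 - 21*k/2 + 4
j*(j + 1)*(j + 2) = j^3 + 3*j^2 + 2*j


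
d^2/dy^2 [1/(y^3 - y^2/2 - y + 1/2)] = 4*((1 - 6*y)*(2*y^3 - y^2 - 2*y + 1) + 4*(-3*y^2 + y + 1)^2)/(2*y^3 - y^2 - 2*y + 1)^3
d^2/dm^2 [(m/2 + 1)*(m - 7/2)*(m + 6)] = 3*m + 9/2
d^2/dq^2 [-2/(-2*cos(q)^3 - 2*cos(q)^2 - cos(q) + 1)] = 16*((5*cos(q) + 2*cos(2*q) + cos(3*q))*(5*cos(q) + 8*cos(2*q) + 9*cos(3*q))/4 + 2*(6*cos(q)^2 + 4*cos(q) + 1)^2*sin(q)^2)/(5*cos(q) + 2*cos(2*q) + cos(3*q))^3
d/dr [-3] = 0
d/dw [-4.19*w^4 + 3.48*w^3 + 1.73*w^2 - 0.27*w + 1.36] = -16.76*w^3 + 10.44*w^2 + 3.46*w - 0.27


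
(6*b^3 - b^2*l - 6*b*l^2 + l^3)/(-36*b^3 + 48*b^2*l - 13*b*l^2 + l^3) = (-b - l)/(6*b - l)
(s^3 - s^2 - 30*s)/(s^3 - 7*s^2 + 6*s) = (s + 5)/(s - 1)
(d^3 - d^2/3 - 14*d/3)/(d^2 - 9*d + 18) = d*(3*d^2 - d - 14)/(3*(d^2 - 9*d + 18))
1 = 1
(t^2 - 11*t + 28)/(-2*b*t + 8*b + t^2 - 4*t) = (t - 7)/(-2*b + t)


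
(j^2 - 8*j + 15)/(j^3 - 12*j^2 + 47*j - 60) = 1/(j - 4)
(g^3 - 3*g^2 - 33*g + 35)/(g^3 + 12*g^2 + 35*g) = (g^2 - 8*g + 7)/(g*(g + 7))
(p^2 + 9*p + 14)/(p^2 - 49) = (p + 2)/(p - 7)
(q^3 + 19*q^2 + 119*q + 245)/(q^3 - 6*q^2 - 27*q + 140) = (q^2 + 14*q + 49)/(q^2 - 11*q + 28)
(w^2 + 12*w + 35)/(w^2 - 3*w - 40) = (w + 7)/(w - 8)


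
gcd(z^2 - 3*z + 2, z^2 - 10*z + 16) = z - 2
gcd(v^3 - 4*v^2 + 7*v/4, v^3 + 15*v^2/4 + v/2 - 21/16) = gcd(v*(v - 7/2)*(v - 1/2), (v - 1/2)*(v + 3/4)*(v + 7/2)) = v - 1/2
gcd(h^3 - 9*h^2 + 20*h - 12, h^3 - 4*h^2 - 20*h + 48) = h^2 - 8*h + 12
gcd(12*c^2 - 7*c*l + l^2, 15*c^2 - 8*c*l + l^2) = 3*c - l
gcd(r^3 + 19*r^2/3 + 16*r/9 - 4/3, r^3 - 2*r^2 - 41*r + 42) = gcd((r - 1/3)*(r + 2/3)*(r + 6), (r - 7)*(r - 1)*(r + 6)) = r + 6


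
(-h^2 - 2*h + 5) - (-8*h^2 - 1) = 7*h^2 - 2*h + 6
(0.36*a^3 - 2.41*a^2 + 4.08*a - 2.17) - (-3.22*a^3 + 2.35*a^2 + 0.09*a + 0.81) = 3.58*a^3 - 4.76*a^2 + 3.99*a - 2.98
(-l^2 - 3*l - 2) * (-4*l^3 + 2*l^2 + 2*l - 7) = 4*l^5 + 10*l^4 - 3*l^2 + 17*l + 14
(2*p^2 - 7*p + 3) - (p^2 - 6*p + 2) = p^2 - p + 1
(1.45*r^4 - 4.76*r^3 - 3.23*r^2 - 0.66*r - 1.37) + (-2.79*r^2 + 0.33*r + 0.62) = 1.45*r^4 - 4.76*r^3 - 6.02*r^2 - 0.33*r - 0.75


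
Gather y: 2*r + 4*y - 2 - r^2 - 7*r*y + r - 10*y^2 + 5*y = -r^2 + 3*r - 10*y^2 + y*(9 - 7*r) - 2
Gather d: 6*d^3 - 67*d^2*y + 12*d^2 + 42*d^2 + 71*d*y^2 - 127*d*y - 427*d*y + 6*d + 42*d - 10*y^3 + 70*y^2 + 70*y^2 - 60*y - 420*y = 6*d^3 + d^2*(54 - 67*y) + d*(71*y^2 - 554*y + 48) - 10*y^3 + 140*y^2 - 480*y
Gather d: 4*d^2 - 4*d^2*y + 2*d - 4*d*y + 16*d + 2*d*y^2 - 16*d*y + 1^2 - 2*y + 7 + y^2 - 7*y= d^2*(4 - 4*y) + d*(2*y^2 - 20*y + 18) + y^2 - 9*y + 8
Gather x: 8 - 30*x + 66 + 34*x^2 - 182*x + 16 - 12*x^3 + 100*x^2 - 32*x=-12*x^3 + 134*x^2 - 244*x + 90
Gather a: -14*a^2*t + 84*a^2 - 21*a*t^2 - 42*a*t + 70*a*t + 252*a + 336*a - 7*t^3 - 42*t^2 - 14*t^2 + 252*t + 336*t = a^2*(84 - 14*t) + a*(-21*t^2 + 28*t + 588) - 7*t^3 - 56*t^2 + 588*t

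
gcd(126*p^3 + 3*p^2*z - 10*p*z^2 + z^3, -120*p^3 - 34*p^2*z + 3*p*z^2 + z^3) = -6*p + z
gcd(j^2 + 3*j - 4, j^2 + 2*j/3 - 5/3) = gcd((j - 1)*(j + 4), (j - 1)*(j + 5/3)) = j - 1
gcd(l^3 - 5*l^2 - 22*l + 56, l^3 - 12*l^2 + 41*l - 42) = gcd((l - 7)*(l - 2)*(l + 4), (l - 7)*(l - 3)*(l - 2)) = l^2 - 9*l + 14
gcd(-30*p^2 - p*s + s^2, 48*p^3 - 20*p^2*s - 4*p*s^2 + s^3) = 6*p - s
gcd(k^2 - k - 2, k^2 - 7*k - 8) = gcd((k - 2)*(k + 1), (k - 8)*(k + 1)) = k + 1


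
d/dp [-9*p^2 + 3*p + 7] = 3 - 18*p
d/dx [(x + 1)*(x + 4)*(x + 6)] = 3*x^2 + 22*x + 34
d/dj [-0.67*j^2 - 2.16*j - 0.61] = -1.34*j - 2.16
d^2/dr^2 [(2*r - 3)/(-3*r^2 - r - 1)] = 2*(-(2*r - 3)*(6*r + 1)^2 + (18*r - 7)*(3*r^2 + r + 1))/(3*r^2 + r + 1)^3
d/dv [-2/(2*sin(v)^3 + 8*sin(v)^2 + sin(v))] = 2*(6*cos(v) + 16/tan(v) + cos(v)/sin(v)^2)/(2*sin(v)^2 + 8*sin(v) + 1)^2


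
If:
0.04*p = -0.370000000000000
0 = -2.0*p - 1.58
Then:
No Solution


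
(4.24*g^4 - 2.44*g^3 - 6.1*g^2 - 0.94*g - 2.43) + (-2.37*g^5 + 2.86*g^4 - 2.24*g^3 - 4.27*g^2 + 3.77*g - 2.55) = -2.37*g^5 + 7.1*g^4 - 4.68*g^3 - 10.37*g^2 + 2.83*g - 4.98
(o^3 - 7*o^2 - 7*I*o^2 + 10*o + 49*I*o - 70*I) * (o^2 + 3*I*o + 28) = o^5 - 7*o^4 - 4*I*o^4 + 59*o^3 + 28*I*o^3 - 343*o^2 - 236*I*o^2 + 490*o + 1372*I*o - 1960*I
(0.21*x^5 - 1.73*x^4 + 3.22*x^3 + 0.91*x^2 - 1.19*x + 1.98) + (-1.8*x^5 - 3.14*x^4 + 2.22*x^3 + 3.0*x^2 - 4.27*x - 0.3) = -1.59*x^5 - 4.87*x^4 + 5.44*x^3 + 3.91*x^2 - 5.46*x + 1.68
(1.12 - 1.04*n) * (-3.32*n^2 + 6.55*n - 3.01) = 3.4528*n^3 - 10.5304*n^2 + 10.4664*n - 3.3712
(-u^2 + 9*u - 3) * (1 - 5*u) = 5*u^3 - 46*u^2 + 24*u - 3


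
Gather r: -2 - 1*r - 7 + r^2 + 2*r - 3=r^2 + r - 12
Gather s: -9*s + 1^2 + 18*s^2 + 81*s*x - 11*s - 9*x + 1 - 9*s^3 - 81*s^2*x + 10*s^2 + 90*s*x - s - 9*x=-9*s^3 + s^2*(28 - 81*x) + s*(171*x - 21) - 18*x + 2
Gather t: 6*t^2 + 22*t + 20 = 6*t^2 + 22*t + 20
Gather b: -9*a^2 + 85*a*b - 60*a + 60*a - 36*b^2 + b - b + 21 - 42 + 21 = -9*a^2 + 85*a*b - 36*b^2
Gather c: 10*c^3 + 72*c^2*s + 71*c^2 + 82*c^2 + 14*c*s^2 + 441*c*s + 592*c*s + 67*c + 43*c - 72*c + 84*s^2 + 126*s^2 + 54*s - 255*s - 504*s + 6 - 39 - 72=10*c^3 + c^2*(72*s + 153) + c*(14*s^2 + 1033*s + 38) + 210*s^2 - 705*s - 105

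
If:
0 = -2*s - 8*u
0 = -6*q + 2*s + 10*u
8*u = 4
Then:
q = 1/6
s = -2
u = 1/2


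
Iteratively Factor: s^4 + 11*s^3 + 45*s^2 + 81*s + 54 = (s + 3)*(s^3 + 8*s^2 + 21*s + 18) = (s + 3)^2*(s^2 + 5*s + 6) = (s + 3)^3*(s + 2)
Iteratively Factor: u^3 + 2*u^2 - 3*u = (u)*(u^2 + 2*u - 3) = u*(u + 3)*(u - 1)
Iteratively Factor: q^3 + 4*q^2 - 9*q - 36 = (q - 3)*(q^2 + 7*q + 12) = (q - 3)*(q + 3)*(q + 4)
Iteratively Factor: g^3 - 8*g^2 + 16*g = (g)*(g^2 - 8*g + 16) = g*(g - 4)*(g - 4)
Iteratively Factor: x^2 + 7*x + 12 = (x + 4)*(x + 3)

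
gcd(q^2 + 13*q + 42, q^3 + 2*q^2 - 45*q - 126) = q + 6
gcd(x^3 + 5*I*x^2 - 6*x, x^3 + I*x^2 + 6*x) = x^2 + 3*I*x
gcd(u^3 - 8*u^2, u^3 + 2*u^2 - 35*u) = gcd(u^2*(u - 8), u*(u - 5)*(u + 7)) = u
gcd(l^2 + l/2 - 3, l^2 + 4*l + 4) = l + 2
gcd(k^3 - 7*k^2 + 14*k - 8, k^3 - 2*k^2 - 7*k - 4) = k - 4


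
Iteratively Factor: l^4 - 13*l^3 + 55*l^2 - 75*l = (l)*(l^3 - 13*l^2 + 55*l - 75) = l*(l - 5)*(l^2 - 8*l + 15) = l*(l - 5)^2*(l - 3)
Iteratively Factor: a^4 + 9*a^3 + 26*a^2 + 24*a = (a)*(a^3 + 9*a^2 + 26*a + 24) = a*(a + 3)*(a^2 + 6*a + 8) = a*(a + 3)*(a + 4)*(a + 2)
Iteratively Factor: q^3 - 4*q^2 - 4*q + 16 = (q - 4)*(q^2 - 4) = (q - 4)*(q + 2)*(q - 2)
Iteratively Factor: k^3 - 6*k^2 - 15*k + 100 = (k - 5)*(k^2 - k - 20) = (k - 5)*(k + 4)*(k - 5)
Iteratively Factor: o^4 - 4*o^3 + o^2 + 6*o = (o)*(o^3 - 4*o^2 + o + 6) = o*(o - 3)*(o^2 - o - 2) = o*(o - 3)*(o - 2)*(o + 1)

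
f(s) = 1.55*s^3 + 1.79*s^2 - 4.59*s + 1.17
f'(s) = 4.65*s^2 + 3.58*s - 4.59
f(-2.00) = 5.11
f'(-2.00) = 6.85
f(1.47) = 3.21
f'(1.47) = 10.72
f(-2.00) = 5.11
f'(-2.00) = 6.85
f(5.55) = 295.81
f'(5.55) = 158.51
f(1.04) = 0.08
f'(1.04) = 4.16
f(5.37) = 268.16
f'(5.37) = 148.73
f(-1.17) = 6.51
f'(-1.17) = -2.41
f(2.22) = 16.76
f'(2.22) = 26.27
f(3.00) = 45.36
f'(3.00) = 48.00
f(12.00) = 2882.25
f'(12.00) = 707.97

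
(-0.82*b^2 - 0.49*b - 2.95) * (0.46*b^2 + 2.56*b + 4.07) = -0.3772*b^4 - 2.3246*b^3 - 5.9488*b^2 - 9.5463*b - 12.0065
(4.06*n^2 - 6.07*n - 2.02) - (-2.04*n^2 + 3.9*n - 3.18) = 6.1*n^2 - 9.97*n + 1.16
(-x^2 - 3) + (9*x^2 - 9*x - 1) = 8*x^2 - 9*x - 4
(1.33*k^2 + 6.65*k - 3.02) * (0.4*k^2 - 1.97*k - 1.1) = 0.532*k^4 + 0.0398999999999998*k^3 - 15.7715*k^2 - 1.3656*k + 3.322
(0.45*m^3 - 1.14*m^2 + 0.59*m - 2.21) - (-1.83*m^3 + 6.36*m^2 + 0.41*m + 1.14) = 2.28*m^3 - 7.5*m^2 + 0.18*m - 3.35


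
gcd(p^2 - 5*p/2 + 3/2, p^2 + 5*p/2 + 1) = 1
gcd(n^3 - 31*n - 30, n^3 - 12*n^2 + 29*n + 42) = n^2 - 5*n - 6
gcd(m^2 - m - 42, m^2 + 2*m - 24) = m + 6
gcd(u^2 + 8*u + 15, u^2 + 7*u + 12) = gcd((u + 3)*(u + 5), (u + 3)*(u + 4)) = u + 3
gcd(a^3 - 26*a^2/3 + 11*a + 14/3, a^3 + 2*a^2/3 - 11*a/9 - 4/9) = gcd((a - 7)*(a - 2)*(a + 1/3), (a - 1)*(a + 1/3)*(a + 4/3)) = a + 1/3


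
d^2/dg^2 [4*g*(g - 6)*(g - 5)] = 24*g - 88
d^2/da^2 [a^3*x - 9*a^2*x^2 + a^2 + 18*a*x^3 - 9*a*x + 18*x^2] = 6*a*x - 18*x^2 + 2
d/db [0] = 0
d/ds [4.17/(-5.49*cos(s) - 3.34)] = -22.8933*sin(s)/(5.49*cos(s) + 3.34)^2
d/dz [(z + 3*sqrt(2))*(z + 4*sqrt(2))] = 2*z + 7*sqrt(2)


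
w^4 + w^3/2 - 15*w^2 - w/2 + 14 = (w - 7/2)*(w - 1)*(w + 1)*(w + 4)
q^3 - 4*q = q*(q - 2)*(q + 2)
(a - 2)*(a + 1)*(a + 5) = a^3 + 4*a^2 - 7*a - 10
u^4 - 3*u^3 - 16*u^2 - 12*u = u*(u - 6)*(u + 1)*(u + 2)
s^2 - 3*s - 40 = (s - 8)*(s + 5)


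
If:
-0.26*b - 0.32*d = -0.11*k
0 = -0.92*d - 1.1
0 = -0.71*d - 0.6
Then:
No Solution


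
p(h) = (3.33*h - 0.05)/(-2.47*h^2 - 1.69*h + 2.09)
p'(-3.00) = 0.36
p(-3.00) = 0.67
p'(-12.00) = 0.01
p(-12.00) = 0.12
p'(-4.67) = 0.10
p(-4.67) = 0.36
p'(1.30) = 1.12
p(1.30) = -1.00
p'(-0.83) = 3.97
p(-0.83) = -1.57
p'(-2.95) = 0.38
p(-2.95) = 0.68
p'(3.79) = 0.08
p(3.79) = -0.32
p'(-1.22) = 85.90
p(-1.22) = -8.65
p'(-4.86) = 0.09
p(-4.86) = 0.34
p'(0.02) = 1.63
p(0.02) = 0.01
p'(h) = (3.33*h - 0.05)*(4.94*h + 1.69)/(-2.47*h^2 - 1.69*h + 2.09)^2 + 3.33/(-2.47*h^2 - 1.69*h + 2.09) = (8.2251*h^2 - 0.247*h + 6.8752)/(6.1009*h^4 + 8.3486*h^3 - 7.4685*h^2 - 7.0642*h + 4.3681)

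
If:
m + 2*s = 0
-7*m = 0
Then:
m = 0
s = 0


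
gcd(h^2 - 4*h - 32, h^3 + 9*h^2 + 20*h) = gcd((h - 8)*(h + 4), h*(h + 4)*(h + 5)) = h + 4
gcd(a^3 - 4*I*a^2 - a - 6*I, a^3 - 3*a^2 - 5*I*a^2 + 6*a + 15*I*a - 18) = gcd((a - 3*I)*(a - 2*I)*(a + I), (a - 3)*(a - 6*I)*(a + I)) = a + I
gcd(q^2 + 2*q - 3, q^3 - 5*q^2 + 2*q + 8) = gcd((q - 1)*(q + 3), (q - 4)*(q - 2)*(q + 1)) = 1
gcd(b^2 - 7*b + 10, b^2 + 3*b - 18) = 1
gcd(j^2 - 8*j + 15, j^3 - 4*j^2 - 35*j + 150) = j - 5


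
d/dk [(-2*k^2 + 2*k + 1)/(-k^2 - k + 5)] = (4*k^2 - 18*k + 11)/(k^4 + 2*k^3 - 9*k^2 - 10*k + 25)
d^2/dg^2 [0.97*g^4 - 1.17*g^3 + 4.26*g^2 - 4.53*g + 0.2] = 11.64*g^2 - 7.02*g + 8.52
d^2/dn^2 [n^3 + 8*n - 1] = 6*n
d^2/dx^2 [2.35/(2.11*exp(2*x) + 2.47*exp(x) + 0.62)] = (2.35*(4.22*exp(x) + 2.47)*(8.44*exp(x) + 4.94)*exp(x) - (19.834*exp(x) + 5.8045)*(2.11*exp(2*x) + 2.47*exp(x) + 0.62))*exp(x)/(2.11*exp(2*x) + 2.47*exp(x) + 0.62)^3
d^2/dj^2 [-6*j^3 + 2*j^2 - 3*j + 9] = 4 - 36*j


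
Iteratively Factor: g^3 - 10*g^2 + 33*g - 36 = (g - 4)*(g^2 - 6*g + 9) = (g - 4)*(g - 3)*(g - 3)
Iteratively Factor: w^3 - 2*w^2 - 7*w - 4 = (w - 4)*(w^2 + 2*w + 1) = (w - 4)*(w + 1)*(w + 1)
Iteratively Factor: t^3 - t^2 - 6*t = (t)*(t^2 - t - 6) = t*(t - 3)*(t + 2)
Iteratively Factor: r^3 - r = (r - 1)*(r^2 + r) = r*(r - 1)*(r + 1)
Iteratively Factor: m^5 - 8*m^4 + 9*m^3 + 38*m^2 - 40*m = (m - 4)*(m^4 - 4*m^3 - 7*m^2 + 10*m) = (m - 5)*(m - 4)*(m^3 + m^2 - 2*m) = m*(m - 5)*(m - 4)*(m^2 + m - 2) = m*(m - 5)*(m - 4)*(m - 1)*(m + 2)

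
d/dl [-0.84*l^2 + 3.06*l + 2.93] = 3.06 - 1.68*l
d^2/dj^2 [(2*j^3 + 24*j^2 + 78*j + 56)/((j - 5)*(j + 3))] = 8*(41*j^3 + 357*j^2 + 1131*j + 1031)/(j^6 - 6*j^5 - 33*j^4 + 172*j^3 + 495*j^2 - 1350*j - 3375)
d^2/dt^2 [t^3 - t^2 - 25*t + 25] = 6*t - 2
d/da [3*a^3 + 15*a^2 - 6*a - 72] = 9*a^2 + 30*a - 6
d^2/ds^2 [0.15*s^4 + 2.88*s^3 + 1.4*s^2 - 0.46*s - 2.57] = 1.8*s^2 + 17.28*s + 2.8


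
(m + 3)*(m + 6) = m^2 + 9*m + 18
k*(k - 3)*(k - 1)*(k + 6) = k^4 + 2*k^3 - 21*k^2 + 18*k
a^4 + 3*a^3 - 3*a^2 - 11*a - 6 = (a - 2)*(a + 1)^2*(a + 3)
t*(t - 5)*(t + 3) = t^3 - 2*t^2 - 15*t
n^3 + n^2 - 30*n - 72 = (n - 6)*(n + 3)*(n + 4)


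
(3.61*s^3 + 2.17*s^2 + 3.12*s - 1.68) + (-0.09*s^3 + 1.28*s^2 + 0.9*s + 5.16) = 3.52*s^3 + 3.45*s^2 + 4.02*s + 3.48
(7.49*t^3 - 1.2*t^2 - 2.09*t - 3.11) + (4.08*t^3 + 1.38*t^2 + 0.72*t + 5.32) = 11.57*t^3 + 0.18*t^2 - 1.37*t + 2.21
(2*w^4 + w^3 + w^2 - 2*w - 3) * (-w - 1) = -2*w^5 - 3*w^4 - 2*w^3 + w^2 + 5*w + 3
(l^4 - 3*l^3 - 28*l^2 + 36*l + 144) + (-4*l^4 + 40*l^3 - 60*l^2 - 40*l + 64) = -3*l^4 + 37*l^3 - 88*l^2 - 4*l + 208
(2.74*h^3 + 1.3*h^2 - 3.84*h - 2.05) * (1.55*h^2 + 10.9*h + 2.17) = 4.247*h^5 + 31.881*h^4 + 14.1638*h^3 - 42.2125*h^2 - 30.6778*h - 4.4485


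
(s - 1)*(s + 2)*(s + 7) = s^3 + 8*s^2 + 5*s - 14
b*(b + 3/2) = b^2 + 3*b/2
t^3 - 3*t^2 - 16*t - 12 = (t - 6)*(t + 1)*(t + 2)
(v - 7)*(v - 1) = v^2 - 8*v + 7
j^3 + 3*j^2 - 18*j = j*(j - 3)*(j + 6)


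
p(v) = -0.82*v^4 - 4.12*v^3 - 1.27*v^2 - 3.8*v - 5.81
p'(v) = -3.28*v^3 - 12.36*v^2 - 2.54*v - 3.8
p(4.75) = -911.50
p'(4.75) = -646.26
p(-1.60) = 8.52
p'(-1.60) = -17.94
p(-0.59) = -3.26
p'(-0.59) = -5.93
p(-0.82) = -1.65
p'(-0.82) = -8.22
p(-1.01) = 0.12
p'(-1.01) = -10.46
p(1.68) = -41.85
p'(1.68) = -58.50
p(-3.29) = 43.59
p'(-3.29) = -12.42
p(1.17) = -20.13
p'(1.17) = -28.94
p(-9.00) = -2451.02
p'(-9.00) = 1409.02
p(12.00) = -24357.17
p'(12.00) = -7481.96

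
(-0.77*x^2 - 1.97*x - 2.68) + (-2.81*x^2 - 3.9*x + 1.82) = -3.58*x^2 - 5.87*x - 0.86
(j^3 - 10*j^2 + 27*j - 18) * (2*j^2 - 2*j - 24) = 2*j^5 - 22*j^4 + 50*j^3 + 150*j^2 - 612*j + 432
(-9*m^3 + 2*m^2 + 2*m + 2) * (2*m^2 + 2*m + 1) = -18*m^5 - 14*m^4 - m^3 + 10*m^2 + 6*m + 2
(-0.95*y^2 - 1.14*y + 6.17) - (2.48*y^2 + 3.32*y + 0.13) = -3.43*y^2 - 4.46*y + 6.04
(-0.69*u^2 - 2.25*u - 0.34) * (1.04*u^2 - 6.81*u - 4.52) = -0.7176*u^4 + 2.3589*u^3 + 18.0877*u^2 + 12.4854*u + 1.5368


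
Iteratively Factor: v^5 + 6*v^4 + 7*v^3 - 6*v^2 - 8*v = (v + 1)*(v^4 + 5*v^3 + 2*v^2 - 8*v) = (v + 1)*(v + 4)*(v^3 + v^2 - 2*v) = (v + 1)*(v + 2)*(v + 4)*(v^2 - v) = (v - 1)*(v + 1)*(v + 2)*(v + 4)*(v)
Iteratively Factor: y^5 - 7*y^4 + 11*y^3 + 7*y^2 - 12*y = (y + 1)*(y^4 - 8*y^3 + 19*y^2 - 12*y) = (y - 1)*(y + 1)*(y^3 - 7*y^2 + 12*y) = y*(y - 1)*(y + 1)*(y^2 - 7*y + 12) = y*(y - 4)*(y - 1)*(y + 1)*(y - 3)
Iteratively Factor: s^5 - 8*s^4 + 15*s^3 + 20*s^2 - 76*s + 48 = (s - 2)*(s^4 - 6*s^3 + 3*s^2 + 26*s - 24) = (s - 2)*(s + 2)*(s^3 - 8*s^2 + 19*s - 12) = (s - 3)*(s - 2)*(s + 2)*(s^2 - 5*s + 4) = (s - 4)*(s - 3)*(s - 2)*(s + 2)*(s - 1)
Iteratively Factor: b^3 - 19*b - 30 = (b - 5)*(b^2 + 5*b + 6) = (b - 5)*(b + 2)*(b + 3)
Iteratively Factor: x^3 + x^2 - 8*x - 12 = (x - 3)*(x^2 + 4*x + 4) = (x - 3)*(x + 2)*(x + 2)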